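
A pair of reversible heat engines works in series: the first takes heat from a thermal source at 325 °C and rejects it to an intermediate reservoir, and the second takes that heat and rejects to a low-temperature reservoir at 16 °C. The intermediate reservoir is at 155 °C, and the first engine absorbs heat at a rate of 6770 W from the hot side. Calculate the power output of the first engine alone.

Ẇ₁ ≈ 1920 W

T_H = 325 °C → 325 + 273.15 = 598.15 K.
T_C = 16 °C → 16 + 273.15 = 289.15 K.
T_m = 155 °C → 155 + 273.15 = 428.15 K.
First-stage efficiency η₁ = 1 − T_m/T_H = 1 − 428.15/598.15 = 0.2842.
W₁ = η₁·Q_H = 0.2842 × 6770 = 1920 W.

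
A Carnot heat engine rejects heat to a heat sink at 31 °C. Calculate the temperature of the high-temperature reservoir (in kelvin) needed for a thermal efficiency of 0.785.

T_H ≈ 1410 K

T_C = 31 °C → 31 + 273.15 = 304.15 K.
From η = 1 − T_C/T_H, solving for T_H gives T_H = T_C/(1 − η) = 304.15/(1 − 0.785) = 1410 K.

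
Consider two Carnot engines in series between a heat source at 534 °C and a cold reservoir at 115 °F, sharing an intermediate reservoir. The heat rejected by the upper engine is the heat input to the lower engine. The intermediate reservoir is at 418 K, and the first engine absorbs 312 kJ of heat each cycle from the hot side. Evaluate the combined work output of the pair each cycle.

T_H = 534 °C → 534 + 273.15 = 807.15 K.
T_C = 115 °F → (115 − 32) × 5/9 = 46.11 °C = 319.26 K.
Two reversible stages in series are equivalent to a single Carnot engine between T_H and T_C, so η_total = 1 − T_C/T_H = 1 − 319.26/807.15 = 0.6045.
W_total = η_total · Q_H = 0.6045 × 312 = 188.6 kJ.

W_total ≈ 188.6 kJ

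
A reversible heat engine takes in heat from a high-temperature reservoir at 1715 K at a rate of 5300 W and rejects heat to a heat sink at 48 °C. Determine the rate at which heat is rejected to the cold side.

T_C = 48 °C → 48 + 273.15 = 321.15 K.
Since the cycle is reversible, η = 1 − T_C/T_H = 1 − 321.15/1715.00 = 0.8127.
For a reversible cycle Q_C/Q_H = T_C/T_H, so Q_C = 5300 × 321.15/1715.00 = 992.5 W.

Q̇_C ≈ 992.5 W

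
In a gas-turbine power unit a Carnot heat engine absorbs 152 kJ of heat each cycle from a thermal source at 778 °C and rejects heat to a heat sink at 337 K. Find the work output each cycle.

W ≈ 103.3 kJ

T_H = 778 °C → 778 + 273.15 = 1051.15 K.
For a reversible engine, η = 1 − T_C/T_H = 1 − 337.00/1051.15 = 0.6794.
W = η·Q_H = 0.6794 × 152 = 103.3 kJ.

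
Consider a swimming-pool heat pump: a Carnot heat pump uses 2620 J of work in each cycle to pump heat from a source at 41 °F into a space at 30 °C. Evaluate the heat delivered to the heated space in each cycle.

Q_H ≈ 31770 J

T_H = 30 °C → 30 + 273.15 = 303.15 K.
T_C = 41 °F → (41 − 32) × 5/9 = 5.00 °C = 278.15 K.
For a reversible heat pump, COP_HP = T_H/(T_H − T_C) = 303.15/25.00 = 12.1260.
Q_H = COP_HP · W = 12.1260 × 2620 = 31770 J.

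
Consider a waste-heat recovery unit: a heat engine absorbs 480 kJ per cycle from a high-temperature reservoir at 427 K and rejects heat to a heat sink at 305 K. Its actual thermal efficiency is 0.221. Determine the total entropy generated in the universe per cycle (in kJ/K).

W = η·Q_H = 0.221 × 480 = 106.1 kJ, so Q_C = Q_H − W = 373.9 kJ.
The hot reservoir loses entropy Q_H/T_H = 480/427.00 = 1.124 kJ/K; the cold reservoir gains Q_C/T_C = 373.9/305.00 = 1.226 kJ/K.
ΔS_univ = −Q_H/T_H + Q_C/T_C = 0.1018 kJ/K (> 0, since η = 0.221 < η_Carnot = 0.286).

ΔS_univ ≈ 0.1018 kJ/K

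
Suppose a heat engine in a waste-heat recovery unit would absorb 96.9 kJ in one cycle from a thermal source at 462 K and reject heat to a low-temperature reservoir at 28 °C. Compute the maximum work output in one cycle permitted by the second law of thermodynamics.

T_C = 28 °C → 28 + 273.15 = 301.15 K.
The second-law ceiling is the Carnot efficiency, η_max = 1 − T_C/T_H = 1 − 301.15/462.00 = 0.3482.
W_max = η_max · Q_H = 0.3482 × 96.9 = 33.7 kJ.

W_max ≈ 33.7 kJ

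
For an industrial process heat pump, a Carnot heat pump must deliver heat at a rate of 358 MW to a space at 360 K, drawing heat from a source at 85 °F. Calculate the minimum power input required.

Ẇ_in ≈ 57.1 MW

T_C = 85 °F → (85 − 32) × 5/9 = 29.44 °C = 302.59 K.
The Carnot heat-pump COP is COP_HP = T_H/(T_H − T_C) = 360.00/57.41 = 6.2712.
W = Q_H/COP_HP = 358/6.2712 = 57.1 MW.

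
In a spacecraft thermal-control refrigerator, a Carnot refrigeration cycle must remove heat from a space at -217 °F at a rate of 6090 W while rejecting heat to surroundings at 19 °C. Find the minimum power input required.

T_H = 19 °C → 19 + 273.15 = 292.15 K.
T_C = -217 °F → (-217 − 32) × 5/9 = -138.33 °C = 134.82 K.
The reversible coefficient of performance is COP_R = T_C/(T_H − T_C) = 134.82/157.33 = 0.8569.
W = Q_C/COP_R = 6090/0.8569 = 7107 W.

Ẇ_in ≈ 7107 W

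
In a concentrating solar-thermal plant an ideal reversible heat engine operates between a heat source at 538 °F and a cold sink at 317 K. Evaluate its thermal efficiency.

T_H = 538 °F → (538 − 32) × 5/9 = 281.11 °C = 554.26 K.
η_rev = 1 − T_C/T_H = 1 − 317.00/554.26 = 0.428.

η ≈ 0.428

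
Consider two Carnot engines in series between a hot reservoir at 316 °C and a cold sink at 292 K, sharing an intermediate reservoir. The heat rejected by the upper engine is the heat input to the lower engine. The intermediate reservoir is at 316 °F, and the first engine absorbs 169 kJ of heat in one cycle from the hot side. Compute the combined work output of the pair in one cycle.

W_total ≈ 85.2 kJ

T_H = 316 °C → 316 + 273.15 = 589.15 K.
Two reversible stages in series are equivalent to a single Carnot engine between T_H and T_C, so η_total = 1 − T_C/T_H = 1 − 292.00/589.15 = 0.5044.
W_total = η_total · Q_H = 0.5044 × 169 = 85.2 kJ.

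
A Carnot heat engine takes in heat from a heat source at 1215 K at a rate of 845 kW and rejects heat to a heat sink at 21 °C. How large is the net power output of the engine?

Ẇ ≈ 640 kW

T_C = 21 °C → 21 + 273.15 = 294.15 K.
The Carnot efficiency is η = 1 − T_C/T_H = 1 − 294.15/1215.00 = 0.7579.
W = η·Q_H = 0.7579 × 845 = 640 kW.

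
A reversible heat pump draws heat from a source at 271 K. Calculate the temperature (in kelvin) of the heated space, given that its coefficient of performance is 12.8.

T_H ≈ 294.0 K

COP_HP = T_H/(T_H − T_C) ⇒ T_H = T_C·COP_HP/(COP_HP − 1) = 271.00 × 12.8/(12.8 − 1) = 294.0 K.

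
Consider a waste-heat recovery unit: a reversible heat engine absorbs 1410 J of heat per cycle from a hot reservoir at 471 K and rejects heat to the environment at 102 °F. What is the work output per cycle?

T_C = 102 °F → (102 − 32) × 5/9 = 38.89 °C = 312.04 K.
Carnot efficiency: η = 1 − T_C/T_H = 1 − 312.04/471.00 = 0.3375.
W = η·Q_H = 0.3375 × 1410 = 476 J.

W ≈ 476 J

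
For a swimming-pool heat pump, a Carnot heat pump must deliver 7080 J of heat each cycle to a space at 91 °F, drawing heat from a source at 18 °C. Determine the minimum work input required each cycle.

T_H = 91 °F → (91 − 32) × 5/9 = 32.78 °C = 305.93 K.
T_C = 18 °C → 18 + 273.15 = 291.15 K.
The Carnot heat-pump COP is COP_HP = T_H/(T_H − T_C) = 305.93/14.78 = 20.7019.
W = Q_H/COP_HP = 7080/20.7019 = 342 J.

W_in ≈ 342 J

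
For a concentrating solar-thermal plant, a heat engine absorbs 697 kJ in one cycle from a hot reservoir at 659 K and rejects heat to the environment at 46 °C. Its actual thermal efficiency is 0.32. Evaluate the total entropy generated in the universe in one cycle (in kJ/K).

ΔS_univ ≈ 0.427 kJ/K

T_C = 46 °C → 46 + 273.15 = 319.15 K.
W = η·Q_H = 0.32 × 697 = 223.0 kJ, so Q_C = Q_H − W = 474.0 kJ.
The hot reservoir loses entropy Q_H/T_H = 697/659.00 = 1.058 kJ/K; the cold reservoir gains Q_C/T_C = 474.0/319.15 = 1.485 kJ/K.
ΔS_univ = −Q_H/T_H + Q_C/T_C = 0.427 kJ/K (> 0, since η = 0.32 < η_Carnot = 0.516).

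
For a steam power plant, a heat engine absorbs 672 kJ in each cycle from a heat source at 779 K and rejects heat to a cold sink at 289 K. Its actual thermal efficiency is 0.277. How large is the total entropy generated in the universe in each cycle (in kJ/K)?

W = η·Q_H = 0.277 × 672 = 186.1 kJ, so Q_C = Q_H − W = 485.9 kJ.
Reservoir entropy changes: ΔS_H = −Q_H/T_H = −672/779.00 = -0.8626 kJ/K and ΔS_C = +Q_C/T_C = 485.9/289.00 = 1.681 kJ/K.
ΔS_univ = −Q_H/T_H + Q_C/T_C = 0.819 kJ/K (> 0, since η = 0.277 < η_Carnot = 0.629).

ΔS_univ ≈ 0.819 kJ/K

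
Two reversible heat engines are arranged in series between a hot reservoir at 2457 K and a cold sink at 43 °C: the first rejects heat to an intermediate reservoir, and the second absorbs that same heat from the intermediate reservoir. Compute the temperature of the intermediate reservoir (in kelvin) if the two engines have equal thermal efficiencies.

T_m ≈ 881 K

T_C = 43 °C → 43 + 273.15 = 316.15 K.
Equal efficiencies require 1 − T_m/T_H = 1 − T_C/T_m, i.e. T_m/T_H = T_C/T_m, so T_m = √(T_H·T_C) = √(2457.00 × 316.15) = 881 K.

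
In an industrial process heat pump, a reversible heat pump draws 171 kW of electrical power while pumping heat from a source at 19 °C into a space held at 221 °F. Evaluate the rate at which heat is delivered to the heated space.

Q̇_H ≈ 751.9 kW

T_H = 221 °F → (221 − 32) × 5/9 = 105.00 °C = 378.15 K.
T_C = 19 °C → 19 + 273.15 = 292.15 K.
COP_HP = T_H/(T_H − T_C) = 378.15/86.00 = 4.3971.
Q_H = COP_HP · W = 4.3971 × 171 = 751.9 kW.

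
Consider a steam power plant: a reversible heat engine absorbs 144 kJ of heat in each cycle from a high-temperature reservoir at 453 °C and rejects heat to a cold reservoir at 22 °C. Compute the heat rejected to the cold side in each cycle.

Q_C ≈ 58.5 kJ

T_H = 453 °C → 453 + 273.15 = 726.15 K.
T_C = 22 °C → 22 + 273.15 = 295.15 K.
Since the cycle is reversible, η = 1 − T_C/T_H = 1 − 295.15/726.15 = 0.5935.
For a reversible cycle Q_C/Q_H = T_C/T_H, so Q_C = 144 × 295.15/726.15 = 58.5 kJ.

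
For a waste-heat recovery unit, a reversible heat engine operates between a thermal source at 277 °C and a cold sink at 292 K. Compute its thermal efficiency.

T_H = 277 °C → 277 + 273.15 = 550.15 K.
Since the cycle is reversible, η = 1 − T_C/T_H = 1 − 292.00/550.15 = 0.469.

η ≈ 0.469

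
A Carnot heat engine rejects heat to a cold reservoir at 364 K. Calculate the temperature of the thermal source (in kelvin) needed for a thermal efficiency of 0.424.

From η = 1 − T_C/T_H, solving for T_H gives T_H = T_C/(1 − η) = 364.00/(1 − 0.424) = 631.9 K.

T_H ≈ 631.9 K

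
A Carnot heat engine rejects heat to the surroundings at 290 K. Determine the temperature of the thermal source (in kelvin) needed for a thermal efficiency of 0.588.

T_H ≈ 704 K

From η = 1 − T_C/T_H, solving for T_H gives T_H = T_C/(1 − η) = 290.00/(1 − 0.588) = 704 K.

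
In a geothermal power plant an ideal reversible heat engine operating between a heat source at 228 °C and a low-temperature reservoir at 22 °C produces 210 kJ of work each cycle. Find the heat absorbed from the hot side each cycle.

T_H = 228 °C → 228 + 273.15 = 501.15 K.
T_C = 22 °C → 22 + 273.15 = 295.15 K.
For a reversible engine, η = 1 − T_C/T_H = 1 − 295.15/501.15 = 0.4111.
Q_H = W/η = 210/0.4111 = 510.9 kJ.

Q_H ≈ 510.9 kJ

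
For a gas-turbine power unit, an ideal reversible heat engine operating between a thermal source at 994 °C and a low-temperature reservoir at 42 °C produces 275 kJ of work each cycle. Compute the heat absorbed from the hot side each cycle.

T_H = 994 °C → 994 + 273.15 = 1267.15 K.
T_C = 42 °C → 42 + 273.15 = 315.15 K.
Since the cycle is reversible, η = 1 − T_C/T_H = 1 − 315.15/1267.15 = 0.7513.
Q_H = W/η = 275/0.7513 = 366 kJ.

Q_H ≈ 366 kJ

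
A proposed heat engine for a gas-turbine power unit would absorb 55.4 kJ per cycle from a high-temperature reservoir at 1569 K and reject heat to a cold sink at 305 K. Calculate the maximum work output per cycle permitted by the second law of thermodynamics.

By the Carnot theorem, η_max = 1 − T_C/T_H = 1 − 305.00/1569.00 = 0.8056.
W_max = η_max · Q_H = 0.8056 × 55.4 = 44.6 kJ.

W_max ≈ 44.6 kJ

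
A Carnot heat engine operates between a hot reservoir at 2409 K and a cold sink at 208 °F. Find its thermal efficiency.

T_C = 208 °F → (208 − 32) × 5/9 = 97.78 °C = 370.93 K.
η_rev = 1 − T_C/T_H = 1 − 370.93/2409.00 = 0.846.

η ≈ 0.846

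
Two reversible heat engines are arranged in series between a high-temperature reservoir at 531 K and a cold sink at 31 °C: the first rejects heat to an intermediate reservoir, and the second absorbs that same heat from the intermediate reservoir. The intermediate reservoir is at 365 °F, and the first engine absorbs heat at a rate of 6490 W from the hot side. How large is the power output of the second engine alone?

Ẇ₂ ≈ 1880 W

T_C = 31 °C → 31 + 273.15 = 304.15 K.
T_m = 365 °F → (365 − 32) × 5/9 = 185.00 °C = 458.15 K.
Heat entering the second stage: Q_m = Q_H·(T_m/T_H) = 6490 × 458.15/531.00 = 5600 W.
Second-stage efficiency η₂ = 1 − T_C/T_m = 1 − 304.15/458.15 = 0.3361, so W₂ = η₂·Q_m = 1880 W.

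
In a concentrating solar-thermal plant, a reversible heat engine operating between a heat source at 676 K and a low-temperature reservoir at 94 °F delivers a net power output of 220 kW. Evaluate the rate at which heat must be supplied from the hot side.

Q̇_H ≈ 404 kW

T_C = 94 °F → (94 − 32) × 5/9 = 34.44 °C = 307.59 K.
Since the cycle is reversible, η = 1 − T_C/T_H = 1 − 307.59/676.00 = 0.5450.
Q_H = W/η = 220/0.5450 = 404 kW.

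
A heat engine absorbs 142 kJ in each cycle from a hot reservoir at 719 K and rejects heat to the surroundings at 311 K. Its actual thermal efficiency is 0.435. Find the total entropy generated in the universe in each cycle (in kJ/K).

ΔS_univ ≈ 0.0605 kJ/K

W = η·Q_H = 0.435 × 142 = 61.77 kJ, so Q_C = Q_H − W = 80.23 kJ.
Reservoir entropy changes: ΔS_H = −Q_H/T_H = −142/719.00 = -0.1975 kJ/K and ΔS_C = +Q_C/T_C = 80.23/311.00 = 0.2580 kJ/K.
ΔS_univ = −Q_H/T_H + Q_C/T_C = 0.0605 kJ/K (> 0, since η = 0.435 < η_Carnot = 0.567).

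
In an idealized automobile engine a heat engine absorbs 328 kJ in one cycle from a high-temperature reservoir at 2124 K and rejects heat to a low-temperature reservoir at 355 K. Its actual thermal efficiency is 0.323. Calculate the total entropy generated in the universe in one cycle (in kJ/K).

ΔS_univ ≈ 0.4711 kJ/K

W = η·Q_H = 0.323 × 328 = 105.9 kJ, so Q_C = Q_H − W = 222.1 kJ.
The hot reservoir loses entropy Q_H/T_H = 328/2124.00 = 0.1544 kJ/K; the cold reservoir gains Q_C/T_C = 222.1/355.00 = 0.6255 kJ/K.
ΔS_univ = −Q_H/T_H + Q_C/T_C = 0.4711 kJ/K (> 0, since η = 0.323 < η_Carnot = 0.833).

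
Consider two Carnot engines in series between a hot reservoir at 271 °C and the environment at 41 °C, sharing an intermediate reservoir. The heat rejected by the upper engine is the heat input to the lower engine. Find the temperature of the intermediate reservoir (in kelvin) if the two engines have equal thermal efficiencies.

T_m ≈ 413 K

T_H = 271 °C → 271 + 273.15 = 544.15 K.
T_C = 41 °C → 41 + 273.15 = 314.15 K.
Equal efficiencies require 1 − T_m/T_H = 1 − T_C/T_m, i.e. T_m/T_H = T_C/T_m, so T_m = √(T_H·T_C) = √(544.15 × 314.15) = 413 K.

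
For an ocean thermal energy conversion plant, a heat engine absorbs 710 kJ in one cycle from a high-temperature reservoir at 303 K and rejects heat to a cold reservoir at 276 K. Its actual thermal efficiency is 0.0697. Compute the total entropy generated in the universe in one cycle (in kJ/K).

W = η·Q_H = 0.0697 × 710 = 49.49 kJ, so Q_C = Q_H − W = 660.5 kJ.
Reservoir entropy changes: ΔS_H = −Q_H/T_H = −710/303.00 = -2.343 kJ/K and ΔS_C = +Q_C/T_C = 660.5/276.00 = 2.393 kJ/K.
ΔS_univ = −Q_H/T_H + Q_C/T_C = 0.0499 kJ/K (> 0, since η = 0.0697 < η_Carnot = 0.089).

ΔS_univ ≈ 0.0499 kJ/K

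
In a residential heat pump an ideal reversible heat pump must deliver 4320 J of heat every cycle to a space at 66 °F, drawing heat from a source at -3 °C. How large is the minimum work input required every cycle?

T_H = 66 °F → (66 − 32) × 5/9 = 18.89 °C = 292.04 K.
T_C = -3 °C → -3 + 273.15 = 270.15 K.
COP_HP = T_H/(T_H − T_C) = 292.04/21.89 = 13.3419.
W = Q_H/COP_HP = 4320/13.3419 = 323.8 J.

W_in ≈ 323.8 J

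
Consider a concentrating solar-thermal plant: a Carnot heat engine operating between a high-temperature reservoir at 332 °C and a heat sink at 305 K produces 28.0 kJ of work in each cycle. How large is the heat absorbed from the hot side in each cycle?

Q_H ≈ 56.45 kJ

T_H = 332 °C → 332 + 273.15 = 605.15 K.
Carnot efficiency: η = 1 − T_C/T_H = 1 − 305.00/605.15 = 0.4960.
Q_H = W/η = 28.0/0.4960 = 56.45 kJ.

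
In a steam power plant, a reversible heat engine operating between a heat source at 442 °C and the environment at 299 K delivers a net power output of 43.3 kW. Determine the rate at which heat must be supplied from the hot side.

Q̇_H ≈ 74.4 kW

T_H = 442 °C → 442 + 273.15 = 715.15 K.
η_rev = 1 − T_C/T_H = 1 − 299.00/715.15 = 0.5819.
Q_H = W/η = 43.3/0.5819 = 74.4 kW.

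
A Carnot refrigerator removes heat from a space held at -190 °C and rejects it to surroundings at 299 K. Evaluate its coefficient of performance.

COP_R ≈ 0.385

T_C = -190 °C → -190 + 273.15 = 83.15 K.
COP_R = T_C/(T_H − T_C) = 83.15/(299.00 − 83.15) = 0.385.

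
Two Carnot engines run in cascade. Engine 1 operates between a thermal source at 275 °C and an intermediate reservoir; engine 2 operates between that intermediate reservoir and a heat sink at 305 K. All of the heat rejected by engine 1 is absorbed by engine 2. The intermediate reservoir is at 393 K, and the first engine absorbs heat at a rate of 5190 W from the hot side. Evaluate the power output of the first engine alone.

T_H = 275 °C → 275 + 273.15 = 548.15 K.
First-stage efficiency η₁ = 1 − T_m/T_H = 1 − 393.00/548.15 = 0.2830.
W₁ = η₁·Q_H = 0.2830 × 5190 = 1469 W.

Ẇ₁ ≈ 1469 W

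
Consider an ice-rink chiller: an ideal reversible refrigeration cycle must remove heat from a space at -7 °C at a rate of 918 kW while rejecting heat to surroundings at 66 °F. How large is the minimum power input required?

T_H = 66 °F → (66 − 32) × 5/9 = 18.89 °C = 292.04 K.
T_C = -7 °C → -7 + 273.15 = 266.15 K.
For a reversible refrigerator, COP_R = T_C/(T_H − T_C) = 266.15/25.89 = 10.2805.
W = Q_C/COP_R = 918/10.2805 = 89.3 kW.

Ẇ_in ≈ 89.3 kW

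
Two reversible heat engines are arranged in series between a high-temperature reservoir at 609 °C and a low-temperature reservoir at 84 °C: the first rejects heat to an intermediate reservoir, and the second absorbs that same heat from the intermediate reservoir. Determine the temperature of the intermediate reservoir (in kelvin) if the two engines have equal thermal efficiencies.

T_m ≈ 561.3 K

T_H = 609 °C → 609 + 273.15 = 882.15 K.
T_C = 84 °C → 84 + 273.15 = 357.15 K.
Equal efficiencies require 1 − T_m/T_H = 1 − T_C/T_m, i.e. T_m/T_H = T_C/T_m, so T_m = √(T_H·T_C) = √(882.15 × 357.15) = 561.3 K.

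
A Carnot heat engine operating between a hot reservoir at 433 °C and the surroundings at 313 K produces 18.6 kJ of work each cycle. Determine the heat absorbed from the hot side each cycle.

Q_H ≈ 33.4 kJ

T_H = 433 °C → 433 + 273.15 = 706.15 K.
η_rev = 1 − T_C/T_H = 1 − 313.00/706.15 = 0.5568.
Q_H = W/η = 18.6/0.5568 = 33.4 kJ.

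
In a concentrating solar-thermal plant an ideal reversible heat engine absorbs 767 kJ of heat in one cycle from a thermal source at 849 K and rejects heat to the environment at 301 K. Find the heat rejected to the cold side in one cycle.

For a reversible engine, η = 1 − T_C/T_H = 1 − 301.00/849.00 = 0.6455.
For a reversible cycle Q_C/Q_H = T_C/T_H, so Q_C = 767 × 301.00/849.00 = 271.9 kJ.

Q_C ≈ 271.9 kJ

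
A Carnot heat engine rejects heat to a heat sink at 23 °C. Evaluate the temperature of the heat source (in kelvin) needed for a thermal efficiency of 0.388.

T_C = 23 °C → 23 + 273.15 = 296.15 K.
From η = 1 − T_C/T_H, solving for T_H gives T_H = T_C/(1 − η) = 296.15/(1 − 0.388) = 484 K.

T_H ≈ 484 K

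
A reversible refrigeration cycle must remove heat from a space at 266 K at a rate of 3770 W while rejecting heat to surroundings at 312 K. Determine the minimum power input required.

Carnot COP: COP_R = T_C/(T_H − T_C) = 266.00/46.00 = 5.7826.
W = Q_C/COP_R = 3770/5.7826 = 652 W.

Ẇ_in ≈ 652 W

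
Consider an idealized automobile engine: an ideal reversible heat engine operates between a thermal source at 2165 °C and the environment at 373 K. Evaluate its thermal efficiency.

η ≈ 0.847

T_H = 2165 °C → 2165 + 273.15 = 2438.15 K.
For a reversible engine, η = 1 − T_C/T_H = 1 − 373.00/2438.15 = 0.847.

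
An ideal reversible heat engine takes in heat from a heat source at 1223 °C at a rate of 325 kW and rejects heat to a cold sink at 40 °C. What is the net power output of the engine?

T_H = 1223 °C → 1223 + 273.15 = 1496.15 K.
T_C = 40 °C → 40 + 273.15 = 313.15 K.
Since the cycle is reversible, η = 1 − T_C/T_H = 1 − 313.15/1496.15 = 0.7907.
W = η·Q_H = 0.7907 × 325 = 257 kW.

Ẇ ≈ 257 kW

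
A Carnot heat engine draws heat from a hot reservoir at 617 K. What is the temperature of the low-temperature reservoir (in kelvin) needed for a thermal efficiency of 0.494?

T_C ≈ 312 K

From η = 1 − T_C/T_H, T_C = T_H·(1 − η) = 617.00 × (1 − 0.494) = 312 K.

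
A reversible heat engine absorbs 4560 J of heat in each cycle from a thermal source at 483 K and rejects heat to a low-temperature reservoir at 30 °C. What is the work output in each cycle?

T_C = 30 °C → 30 + 273.15 = 303.15 K.
For a reversible engine, η = 1 − T_C/T_H = 1 − 303.15/483.00 = 0.3724.
W = η·Q_H = 0.3724 × 4560 = 1700 J.

W ≈ 1700 J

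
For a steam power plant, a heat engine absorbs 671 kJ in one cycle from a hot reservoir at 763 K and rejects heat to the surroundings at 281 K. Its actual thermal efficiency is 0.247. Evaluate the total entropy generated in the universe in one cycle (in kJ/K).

W = η·Q_H = 0.247 × 671 = 165.7 kJ, so Q_C = Q_H − W = 505.3 kJ.
The hot reservoir loses entropy Q_H/T_H = 671/763.00 = 0.8794 kJ/K; the cold reservoir gains Q_C/T_C = 505.3/281.00 = 1.798 kJ/K.
ΔS_univ = −Q_H/T_H + Q_C/T_C = 0.9187 kJ/K (> 0, since η = 0.247 < η_Carnot = 0.632).

ΔS_univ ≈ 0.9187 kJ/K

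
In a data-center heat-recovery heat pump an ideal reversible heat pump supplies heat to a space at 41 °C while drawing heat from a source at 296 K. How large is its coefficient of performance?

T_H = 41 °C → 41 + 273.15 = 314.15 K.
COP_HP = T_H/(T_H − T_C) = 314.15/(314.15 − 296.00) = 17.31.

COP_HP ≈ 17.31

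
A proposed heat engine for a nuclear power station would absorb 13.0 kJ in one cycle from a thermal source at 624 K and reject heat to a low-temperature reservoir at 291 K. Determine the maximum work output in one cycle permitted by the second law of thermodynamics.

The second-law ceiling is the Carnot efficiency, η_max = 1 − T_C/T_H = 1 − 291.00/624.00 = 0.5337.
W_max = η_max · Q_H = 0.5337 × 13.0 = 6.94 kJ.

W_max ≈ 6.94 kJ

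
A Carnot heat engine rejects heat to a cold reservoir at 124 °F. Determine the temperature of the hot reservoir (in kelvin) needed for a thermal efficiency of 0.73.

T_C = 124 °F → (124 − 32) × 5/9 = 51.11 °C = 324.26 K.
From η = 1 − T_C/T_H, solving for T_H gives T_H = T_C/(1 − η) = 324.26/(1 − 0.73) = 1200 K.

T_H ≈ 1200 K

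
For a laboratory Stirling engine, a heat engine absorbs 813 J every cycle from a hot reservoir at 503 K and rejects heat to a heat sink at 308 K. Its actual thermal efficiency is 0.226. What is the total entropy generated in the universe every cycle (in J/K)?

W = η·Q_H = 0.226 × 813 = 183.7 J, so Q_C = Q_H − W = 629.3 J.
Entropy balance on the reservoirs: −Q_H/T_H = -1.616 J/K, +Q_C/T_C = 2.043 J/K.
ΔS_univ = −Q_H/T_H + Q_C/T_C = 0.427 J/K (> 0, since η = 0.226 < η_Carnot = 0.388).

ΔS_univ ≈ 0.427 J/K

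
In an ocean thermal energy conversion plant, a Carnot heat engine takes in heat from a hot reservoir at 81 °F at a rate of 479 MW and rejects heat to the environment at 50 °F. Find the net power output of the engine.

Ẇ ≈ 27.5 MW

T_H = 81 °F → (81 − 32) × 5/9 = 27.22 °C = 300.37 K.
T_C = 50 °F → (50 − 32) × 5/9 = 10.00 °C = 283.15 K.
The Carnot efficiency is η = 1 − T_C/T_H = 1 − 283.15/300.37 = 0.0573.
W = η·Q_H = 0.0573 × 479 = 27.5 MW.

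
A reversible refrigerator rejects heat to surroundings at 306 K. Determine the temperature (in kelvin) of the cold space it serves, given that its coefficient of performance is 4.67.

COP_R = T_C/(T_H − T_C) ⇒ T_C = T_H·COP_R/(1 + COP_R) = 306.00 × 4.67/(1 + 4.67) = 252 K.

T_C ≈ 252 K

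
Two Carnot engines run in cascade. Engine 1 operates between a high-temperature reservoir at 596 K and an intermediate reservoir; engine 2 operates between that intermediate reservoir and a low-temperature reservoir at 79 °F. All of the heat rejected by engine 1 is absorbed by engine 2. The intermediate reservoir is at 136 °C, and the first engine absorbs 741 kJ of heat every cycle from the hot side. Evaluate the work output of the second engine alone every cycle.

W₂ ≈ 136.6 kJ

T_C = 79 °F → (79 − 32) × 5/9 = 26.11 °C = 299.26 K.
T_m = 136 °C → 136 + 273.15 = 409.15 K.
Heat entering the second stage: Q_m = Q_H·(T_m/T_H) = 741 × 409.15/596.00 = 508.7 kJ.
Second-stage efficiency η₂ = 1 − T_C/T_m = 1 − 299.26/409.15 = 0.2686, so W₂ = η₂·Q_m = 136.6 kJ.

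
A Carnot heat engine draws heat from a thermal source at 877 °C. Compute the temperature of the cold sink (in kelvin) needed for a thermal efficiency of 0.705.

T_H = 877 °C → 877 + 273.15 = 1150.15 K.
From η = 1 − T_C/T_H, T_C = T_H·(1 − η) = 1150.15 × (1 − 0.705) = 339 K.

T_C ≈ 339 K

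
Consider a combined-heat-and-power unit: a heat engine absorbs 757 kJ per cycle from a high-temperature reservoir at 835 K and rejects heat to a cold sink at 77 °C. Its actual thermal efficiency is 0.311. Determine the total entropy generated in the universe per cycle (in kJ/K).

ΔS_univ ≈ 0.583 kJ/K

T_C = 77 °C → 77 + 273.15 = 350.15 K.
W = η·Q_H = 0.311 × 757 = 235.4 kJ, so Q_C = Q_H − W = 521.6 kJ.
Entropy balance on the reservoirs: −Q_H/T_H = -0.9066 kJ/K, +Q_C/T_C = 1.490 kJ/K.
ΔS_univ = −Q_H/T_H + Q_C/T_C = 0.583 kJ/K (> 0, since η = 0.311 < η_Carnot = 0.581).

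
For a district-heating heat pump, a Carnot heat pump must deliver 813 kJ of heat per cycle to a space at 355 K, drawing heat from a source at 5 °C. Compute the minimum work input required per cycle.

T_C = 5 °C → 5 + 273.15 = 278.15 K.
The Carnot heat-pump COP is COP_HP = T_H/(T_H − T_C) = 355.00/76.85 = 4.6194.
W = Q_H/COP_HP = 813/4.6194 = 176.0 kJ.

W_in ≈ 176.0 kJ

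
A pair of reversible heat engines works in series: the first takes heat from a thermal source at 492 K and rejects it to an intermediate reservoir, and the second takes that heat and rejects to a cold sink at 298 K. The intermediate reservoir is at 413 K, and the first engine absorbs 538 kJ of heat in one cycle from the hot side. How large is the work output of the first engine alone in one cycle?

W₁ ≈ 86.4 kJ

First-stage efficiency η₁ = 1 − T_m/T_H = 1 − 413.00/492.00 = 0.1606.
W₁ = η₁·Q_H = 0.1606 × 538 = 86.4 kJ.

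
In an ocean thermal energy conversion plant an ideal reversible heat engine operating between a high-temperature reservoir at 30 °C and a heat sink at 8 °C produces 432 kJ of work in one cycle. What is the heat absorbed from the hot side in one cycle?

Q_H ≈ 5953 kJ

T_H = 30 °C → 30 + 273.15 = 303.15 K.
T_C = 8 °C → 8 + 273.15 = 281.15 K.
Since the cycle is reversible, η = 1 − T_C/T_H = 1 − 281.15/303.15 = 0.0726.
Q_H = W/η = 432/0.0726 = 5953 kJ.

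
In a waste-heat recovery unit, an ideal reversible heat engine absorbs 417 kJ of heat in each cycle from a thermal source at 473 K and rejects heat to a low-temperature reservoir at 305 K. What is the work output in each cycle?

W ≈ 148 kJ

Carnot efficiency: η = 1 − T_C/T_H = 1 − 305.00/473.00 = 0.3552.
W = η·Q_H = 0.3552 × 417 = 148 kJ.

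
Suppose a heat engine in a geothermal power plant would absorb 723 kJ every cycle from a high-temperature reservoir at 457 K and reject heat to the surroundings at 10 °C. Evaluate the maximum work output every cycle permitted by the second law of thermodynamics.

T_C = 10 °C → 10 + 273.15 = 283.15 K.
The second-law ceiling is the Carnot efficiency, η_max = 1 − T_C/T_H = 1 − 283.15/457.00 = 0.3804.
W_max = η_max · Q_H = 0.3804 × 723 = 275 kJ.

W_max ≈ 275 kJ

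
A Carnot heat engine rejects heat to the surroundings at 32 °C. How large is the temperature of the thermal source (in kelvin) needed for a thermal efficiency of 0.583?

T_H ≈ 732 K

T_C = 32 °C → 32 + 273.15 = 305.15 K.
From η = 1 − T_C/T_H, solving for T_H gives T_H = T_C/(1 − η) = 305.15/(1 − 0.583) = 732 K.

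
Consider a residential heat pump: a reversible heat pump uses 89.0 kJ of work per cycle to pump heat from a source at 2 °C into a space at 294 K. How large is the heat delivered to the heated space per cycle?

Q_H ≈ 1390 kJ

T_C = 2 °C → 2 + 273.15 = 275.15 K.
For a reversible heat pump, COP_HP = T_H/(T_H − T_C) = 294.00/18.85 = 15.5968.
Q_H = COP_HP · W = 15.5968 × 89.0 = 1390 kJ.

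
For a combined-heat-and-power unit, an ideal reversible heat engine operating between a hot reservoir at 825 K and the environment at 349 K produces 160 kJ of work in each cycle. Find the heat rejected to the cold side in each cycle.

η_rev = 1 − T_C/T_H = 1 − 349.00/825.00 = 0.5770.
Since Q_C/Q_H = T_C/T_H and Q_H = W/η, Q_C = W·T_C/(T_H − T_C) = 160 × 349.00/476.00 = 117 kJ.

Q_C ≈ 117 kJ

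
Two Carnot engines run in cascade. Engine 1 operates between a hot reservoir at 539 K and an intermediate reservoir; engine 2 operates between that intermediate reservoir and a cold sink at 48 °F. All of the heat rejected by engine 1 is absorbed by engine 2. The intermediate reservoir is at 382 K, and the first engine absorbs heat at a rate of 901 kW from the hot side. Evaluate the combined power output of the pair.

Ẇ_total ≈ 430 kW

T_C = 48 °F → (48 − 32) × 5/9 = 8.89 °C = 282.04 K.
Two reversible stages in series are equivalent to a single Carnot engine between T_H and T_C, so η_total = 1 − T_C/T_H = 1 − 282.04/539.00 = 0.4767.
W_total = η_total · Q_H = 0.4767 × 901 = 430 kW.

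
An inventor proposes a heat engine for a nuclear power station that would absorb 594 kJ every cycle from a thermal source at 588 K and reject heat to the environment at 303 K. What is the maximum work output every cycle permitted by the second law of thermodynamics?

W_max ≈ 288 kJ

The upper bound on efficiency is η_max = 1 − T_C/T_H = 1 − 303.00/588.00 = 0.4847.
W_max = η_max · Q_H = 0.4847 × 594 = 288 kJ.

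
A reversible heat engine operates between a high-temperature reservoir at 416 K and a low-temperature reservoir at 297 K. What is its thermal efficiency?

Carnot efficiency: η = 1 − T_C/T_H = 1 − 297.00/416.00 = 0.2861.

η ≈ 0.2861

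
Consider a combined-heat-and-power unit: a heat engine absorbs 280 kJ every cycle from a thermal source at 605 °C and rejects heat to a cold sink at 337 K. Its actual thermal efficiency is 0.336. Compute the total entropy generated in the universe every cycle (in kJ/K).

ΔS_univ ≈ 0.2328 kJ/K

T_H = 605 °C → 605 + 273.15 = 878.15 K.
W = η·Q_H = 0.336 × 280 = 94.08 kJ, so Q_C = Q_H − W = 185.9 kJ.
The hot reservoir loses entropy Q_H/T_H = 280/878.15 = 0.3189 kJ/K; the cold reservoir gains Q_C/T_C = 185.9/337.00 = 0.5517 kJ/K.
ΔS_univ = −Q_H/T_H + Q_C/T_C = 0.2328 kJ/K (> 0, since η = 0.336 < η_Carnot = 0.616).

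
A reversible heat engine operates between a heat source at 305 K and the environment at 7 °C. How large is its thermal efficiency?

T_C = 7 °C → 7 + 273.15 = 280.15 K.
The Carnot efficiency is η = 1 − T_C/T_H = 1 − 280.15/305.00 = 0.0815.

η ≈ 0.0815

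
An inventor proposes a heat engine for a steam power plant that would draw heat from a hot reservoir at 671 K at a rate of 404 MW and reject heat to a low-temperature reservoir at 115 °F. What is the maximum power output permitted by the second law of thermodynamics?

T_C = 115 °F → (115 − 32) × 5/9 = 46.11 °C = 319.26 K.
The upper bound on efficiency is η_max = 1 − T_C/T_H = 1 − 319.26/671.00 = 0.5242.
W_max = η_max · Q_H = 0.5242 × 404 = 212 MW.

Ẇ_max ≈ 212 MW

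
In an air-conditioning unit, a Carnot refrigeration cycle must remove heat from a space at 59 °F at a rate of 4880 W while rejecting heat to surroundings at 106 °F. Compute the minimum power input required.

T_H = 106 °F → (106 − 32) × 5/9 = 41.11 °C = 314.26 K.
T_C = 59 °F → (59 − 32) × 5/9 = 15.00 °C = 288.15 K.
COP_R = T_C/(T_H − T_C) = 288.15/26.11 = 11.0355.
W = Q_C/COP_R = 4880/11.0355 = 442 W.

Ẇ_in ≈ 442 W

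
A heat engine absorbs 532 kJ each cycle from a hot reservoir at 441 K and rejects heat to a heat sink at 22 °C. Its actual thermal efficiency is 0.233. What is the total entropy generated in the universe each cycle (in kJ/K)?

T_C = 22 °C → 22 + 273.15 = 295.15 K.
W = η·Q_H = 0.233 × 532 = 124.0 kJ, so Q_C = Q_H − W = 408.0 kJ.
The hot reservoir loses entropy Q_H/T_H = 532/441.00 = 1.206 kJ/K; the cold reservoir gains Q_C/T_C = 408.0/295.15 = 1.382 kJ/K.
ΔS_univ = −Q_H/T_H + Q_C/T_C = 0.1761 kJ/K (> 0, since η = 0.233 < η_Carnot = 0.331).

ΔS_univ ≈ 0.1761 kJ/K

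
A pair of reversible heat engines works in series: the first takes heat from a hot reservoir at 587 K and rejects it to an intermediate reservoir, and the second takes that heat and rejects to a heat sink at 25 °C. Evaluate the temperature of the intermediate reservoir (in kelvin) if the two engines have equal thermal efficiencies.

T_C = 25 °C → 25 + 273.15 = 298.15 K.
Equal efficiencies require 1 − T_m/T_H = 1 − T_C/T_m, i.e. T_m/T_H = T_C/T_m, so T_m = √(T_H·T_C) = √(587.00 × 298.15) = 418 K.

T_m ≈ 418 K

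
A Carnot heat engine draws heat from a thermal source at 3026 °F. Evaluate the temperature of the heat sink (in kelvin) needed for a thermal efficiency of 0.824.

T_H = 3026 °F → (3026 − 32) × 5/9 = 1663.33 °C = 1936.48 K.
From η = 1 − T_C/T_H, T_C = T_H·(1 − η) = 1936.48 × (1 − 0.824) = 341 K.

T_C ≈ 341 K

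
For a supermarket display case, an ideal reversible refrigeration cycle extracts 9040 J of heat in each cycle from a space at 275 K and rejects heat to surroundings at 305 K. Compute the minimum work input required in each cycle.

Carnot COP: COP_R = T_C/(T_H − T_C) = 275.00/30.00 = 9.1667.
W = Q_C/COP_R = 9040/9.1667 = 986 J.

W_in ≈ 986 J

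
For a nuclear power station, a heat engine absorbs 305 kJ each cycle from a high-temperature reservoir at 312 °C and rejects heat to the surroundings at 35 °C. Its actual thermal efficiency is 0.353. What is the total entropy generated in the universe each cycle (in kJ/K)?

ΔS_univ ≈ 0.119 kJ/K

T_H = 312 °C → 312 + 273.15 = 585.15 K.
T_C = 35 °C → 35 + 273.15 = 308.15 K.
W = η·Q_H = 0.353 × 305 = 107.7 kJ, so Q_C = Q_H − W = 197.3 kJ.
Reservoir entropy changes: ΔS_H = −Q_H/T_H = −305/585.15 = -0.5212 kJ/K and ΔS_C = +Q_C/T_C = 197.3/308.15 = 0.6404 kJ/K.
ΔS_univ = −Q_H/T_H + Q_C/T_C = 0.119 kJ/K (> 0, since η = 0.353 < η_Carnot = 0.473).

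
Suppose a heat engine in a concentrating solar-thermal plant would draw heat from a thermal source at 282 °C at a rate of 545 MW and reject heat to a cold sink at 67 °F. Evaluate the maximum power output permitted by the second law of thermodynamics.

Ẇ_max ≈ 257.8 MW

T_H = 282 °C → 282 + 273.15 = 555.15 K.
T_C = 67 °F → (67 − 32) × 5/9 = 19.44 °C = 292.59 K.
No engine can exceed the Carnot limit: η_max = 1 − T_C/T_H = 1 − 292.59/555.15 = 0.4729.
W_max = η_max · Q_H = 0.4729 × 545 = 257.8 MW.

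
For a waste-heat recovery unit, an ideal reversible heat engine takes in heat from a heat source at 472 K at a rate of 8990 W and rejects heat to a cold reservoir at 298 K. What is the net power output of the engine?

Ẇ ≈ 3314 W

Since the cycle is reversible, η = 1 − T_C/T_H = 1 − 298.00/472.00 = 0.3686.
W = η·Q_H = 0.3686 × 8990 = 3314 W.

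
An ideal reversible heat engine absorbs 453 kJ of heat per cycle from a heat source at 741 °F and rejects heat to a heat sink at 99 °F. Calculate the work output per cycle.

W ≈ 242 kJ

T_H = 741 °F → (741 − 32) × 5/9 = 393.89 °C = 667.04 K.
T_C = 99 °F → (99 − 32) × 5/9 = 37.22 °C = 310.37 K.
Since the cycle is reversible, η = 1 − T_C/T_H = 1 − 310.37/667.04 = 0.5347.
W = η·Q_H = 0.5347 × 453 = 242 kJ.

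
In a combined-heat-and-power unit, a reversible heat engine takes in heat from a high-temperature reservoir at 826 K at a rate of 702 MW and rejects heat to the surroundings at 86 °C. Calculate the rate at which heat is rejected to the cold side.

T_C = 86 °C → 86 + 273.15 = 359.15 K.
The Carnot efficiency is η = 1 − T_C/T_H = 1 − 359.15/826.00 = 0.5652.
For a reversible cycle Q_C/Q_H = T_C/T_H, so Q_C = 702 × 359.15/826.00 = 305 MW.

Q̇_C ≈ 305 MW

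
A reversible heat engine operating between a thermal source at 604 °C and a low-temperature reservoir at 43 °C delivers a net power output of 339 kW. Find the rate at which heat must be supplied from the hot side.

T_H = 604 °C → 604 + 273.15 = 877.15 K.
T_C = 43 °C → 43 + 273.15 = 316.15 K.
For a reversible engine, η = 1 − T_C/T_H = 1 − 316.15/877.15 = 0.6396.
Q_H = W/η = 339/0.6396 = 530 kW.

Q̇_H ≈ 530 kW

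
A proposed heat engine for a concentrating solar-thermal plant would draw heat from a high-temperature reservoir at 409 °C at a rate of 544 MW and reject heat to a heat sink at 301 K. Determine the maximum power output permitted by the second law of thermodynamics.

Ẇ_max ≈ 304 MW

T_H = 409 °C → 409 + 273.15 = 682.15 K.
The second-law ceiling is the Carnot efficiency, η_max = 1 − T_C/T_H = 1 − 301.00/682.15 = 0.5587.
W_max = η_max · Q_H = 0.5587 × 544 = 304 MW.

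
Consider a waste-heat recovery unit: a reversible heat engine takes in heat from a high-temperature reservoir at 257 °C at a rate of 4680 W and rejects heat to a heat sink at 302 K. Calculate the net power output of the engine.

Ẇ ≈ 2014 W

T_H = 257 °C → 257 + 273.15 = 530.15 K.
Since the cycle is reversible, η = 1 − T_C/T_H = 1 − 302.00/530.15 = 0.4303.
W = η·Q_H = 0.4303 × 4680 = 2014 W.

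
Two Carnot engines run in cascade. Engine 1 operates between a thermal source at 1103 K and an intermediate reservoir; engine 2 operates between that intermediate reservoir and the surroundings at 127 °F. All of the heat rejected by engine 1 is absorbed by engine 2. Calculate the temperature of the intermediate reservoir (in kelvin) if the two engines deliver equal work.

T_m ≈ 714 K

T_C = 127 °F → (127 − 32) × 5/9 = 52.78 °C = 325.93 K.
For reversible stages Q_m = Q_H·(T_m/T_H). Setting W₁ = Q_H(1 − T_m/T_H) equal to W₂ = Q_m(1 − T_C/T_m) = Q_H·(T_m − T_C)/T_H gives T_H − T_m = T_m − T_C, so T_m = (T_H + T_C)/2 = (1103.00 + 325.93)/2 = 714 K.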